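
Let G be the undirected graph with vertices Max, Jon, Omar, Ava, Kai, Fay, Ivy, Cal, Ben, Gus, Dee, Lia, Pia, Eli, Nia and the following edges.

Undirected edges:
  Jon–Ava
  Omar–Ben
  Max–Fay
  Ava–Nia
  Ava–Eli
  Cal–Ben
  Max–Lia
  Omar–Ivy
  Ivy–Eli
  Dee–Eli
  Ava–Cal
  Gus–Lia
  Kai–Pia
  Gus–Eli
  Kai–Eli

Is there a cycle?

DFS, tracking each vertex's parent; an edge to a visited non-parent vertex closes a cycle.
Start from Eli:
visit Eli (parent –)
  visit Ivy (parent Eli)
    visit Omar (parent Ivy)
      visit Ben (parent Omar)
        Ben–Omar: parent, skip
        visit Cal (parent Ben)
          Cal–Ben: parent, skip
          visit Ava (parent Cal)
            Ava–Eli: Eli visited and ≠ parent → cycle
Cycle: Eli – Ivy – Omar – Ben – Cal – Ava – Eli.

Yes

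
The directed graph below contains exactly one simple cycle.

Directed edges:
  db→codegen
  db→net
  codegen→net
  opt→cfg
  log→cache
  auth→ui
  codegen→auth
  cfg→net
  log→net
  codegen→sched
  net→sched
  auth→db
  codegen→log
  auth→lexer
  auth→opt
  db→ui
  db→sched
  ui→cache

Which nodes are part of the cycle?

db, auth, codegen

DFS with gray/black marking from codegen:
codegen gray
  sched gray
  sched black
  net gray
    net→sched: sched black — skip
  net black
  auth gray
    ui gray
      cache gray
      cache black
    ui black
    opt gray
      cfg gray
        cfg→net: net black — skip
      cfg black
    opt black
    lexer gray
    lexer black
    db gray
      db→sched: sched black — skip
      db→net: net black — skip
      db→ui: ui black — skip
      db→codegen: codegen is gray → back edge
Back edge closes the cycle codegen → auth → db → codegen; its vertices are {db, auth, codegen}.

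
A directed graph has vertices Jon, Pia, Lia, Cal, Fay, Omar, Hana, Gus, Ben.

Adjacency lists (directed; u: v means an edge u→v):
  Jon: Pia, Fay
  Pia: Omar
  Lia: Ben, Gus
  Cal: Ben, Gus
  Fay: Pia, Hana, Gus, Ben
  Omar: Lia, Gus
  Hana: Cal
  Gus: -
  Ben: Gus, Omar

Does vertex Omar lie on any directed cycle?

Yes

Omar is on a cycle iff Omar can reach itself via ≥1 edge.
Omar → Lia → Ben → Omar — yes.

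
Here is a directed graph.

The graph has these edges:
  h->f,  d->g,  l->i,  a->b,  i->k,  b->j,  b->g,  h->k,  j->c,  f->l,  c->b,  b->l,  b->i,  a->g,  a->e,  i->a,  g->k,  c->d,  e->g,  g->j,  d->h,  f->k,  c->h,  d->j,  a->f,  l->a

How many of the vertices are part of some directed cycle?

11

A vertex is on a directed cycle iff it belongs to a strongly connected component of size ≥ 2 (or has a self-loop).
The vertices on cycles are {a, b, c, d, e, f, g, h, i, j, l} — 11 in total.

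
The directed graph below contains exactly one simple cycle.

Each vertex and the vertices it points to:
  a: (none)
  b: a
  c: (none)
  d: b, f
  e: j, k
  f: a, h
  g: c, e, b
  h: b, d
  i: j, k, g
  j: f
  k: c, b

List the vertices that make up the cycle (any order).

d, f, h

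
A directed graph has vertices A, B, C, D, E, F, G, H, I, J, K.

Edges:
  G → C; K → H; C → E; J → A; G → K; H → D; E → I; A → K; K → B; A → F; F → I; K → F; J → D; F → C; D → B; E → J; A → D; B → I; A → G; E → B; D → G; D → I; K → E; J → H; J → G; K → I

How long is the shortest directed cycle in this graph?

For each vertex v, BFS finds the shortest path from v back to v.
The shortest such closed walk is J → G → C → E → J, length 4.

4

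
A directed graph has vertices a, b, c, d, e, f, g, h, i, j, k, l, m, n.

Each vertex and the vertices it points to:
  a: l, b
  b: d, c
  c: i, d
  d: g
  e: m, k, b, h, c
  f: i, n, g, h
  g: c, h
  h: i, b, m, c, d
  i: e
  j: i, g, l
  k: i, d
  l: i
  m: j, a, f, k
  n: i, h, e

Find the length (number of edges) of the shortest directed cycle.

For each vertex v, BFS finds the shortest path from v back to v.
The shortest such closed walk is m → f → h → m, length 3.

3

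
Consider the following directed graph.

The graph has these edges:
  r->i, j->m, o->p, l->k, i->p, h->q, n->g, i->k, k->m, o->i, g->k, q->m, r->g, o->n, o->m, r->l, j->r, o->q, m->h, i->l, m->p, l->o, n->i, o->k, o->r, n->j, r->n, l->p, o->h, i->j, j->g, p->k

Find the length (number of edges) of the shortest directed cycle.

3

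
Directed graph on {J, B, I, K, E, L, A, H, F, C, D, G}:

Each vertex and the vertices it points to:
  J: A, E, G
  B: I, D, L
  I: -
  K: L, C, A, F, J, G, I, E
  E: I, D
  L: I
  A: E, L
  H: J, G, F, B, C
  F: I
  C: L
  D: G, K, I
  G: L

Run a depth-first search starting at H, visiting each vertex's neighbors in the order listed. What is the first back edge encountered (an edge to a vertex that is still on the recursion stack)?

K->A

DFS from H (visiting each vertex's neighbors in the order listed); mark gray on enter, black on exit:
H gray
  J gray
    A gray
      E gray
        I gray
        I black
        D gray
          G gray
            L gray
              L→I: I black — skip
            L black
          G black
          K gray
            K→L: L black — skip
            C gray
              C→L: L black — skip
            C black
            K→A: A is gray → back edge
First back edge: K → A.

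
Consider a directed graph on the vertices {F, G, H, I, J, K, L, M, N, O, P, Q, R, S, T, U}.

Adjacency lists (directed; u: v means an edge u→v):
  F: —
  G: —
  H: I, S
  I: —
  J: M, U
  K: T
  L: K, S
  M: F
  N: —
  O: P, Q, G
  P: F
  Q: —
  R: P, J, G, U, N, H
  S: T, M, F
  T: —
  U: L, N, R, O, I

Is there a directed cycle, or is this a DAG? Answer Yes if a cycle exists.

Yes

DFS with white/gray/black marking, starting from J:
J gray
  M gray
    F gray
    F black
  M black
  U gray
    L gray
      K gray
        T gray
        T black
      K black
      S gray
        S→T: T black — skip
        S→M: M black — skip
        S→F: F black — skip
      S black
    L black
    N gray
    N black
    R gray
      P gray
        P→F: F black — skip
      P black
      R→J: J is gray → back edge
Back edge found, so a cycle exists: J → U → R → J.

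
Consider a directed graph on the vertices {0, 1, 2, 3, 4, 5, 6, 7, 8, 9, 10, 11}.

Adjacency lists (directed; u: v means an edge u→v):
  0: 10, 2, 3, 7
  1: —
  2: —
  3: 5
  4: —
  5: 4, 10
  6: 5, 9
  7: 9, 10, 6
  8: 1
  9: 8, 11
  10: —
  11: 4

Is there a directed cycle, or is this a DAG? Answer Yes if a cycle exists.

DFS with white/gray/black marking, starting from 11:
11 gray
  4 gray
  4 black
11 black
0 gray
  10 gray
  10 black
  2 gray
  2 black
  3 gray
    5 gray
      5→4: 4 black — skip
      5→10: 10 black — skip
    5 black
  3 black
  7 gray
    9 gray
      8 gray
        1 gray
        1 black
      8 black
      9→11: 11 black — skip
    9 black
    7→10: 10 black — skip
    6 gray
      6→5: 5 black — skip
      6→9: 9 black — skip
    6 black
  7 black
0 black
Every edge goes to a white or black vertex — no back edge, so the graph is acyclic.

No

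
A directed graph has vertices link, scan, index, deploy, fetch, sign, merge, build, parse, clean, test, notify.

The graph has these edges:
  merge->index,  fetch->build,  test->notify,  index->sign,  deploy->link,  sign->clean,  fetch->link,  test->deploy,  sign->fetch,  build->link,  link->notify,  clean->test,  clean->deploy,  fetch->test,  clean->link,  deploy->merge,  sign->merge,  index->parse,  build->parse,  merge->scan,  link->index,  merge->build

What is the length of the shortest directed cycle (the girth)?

For each vertex v, BFS finds the shortest path from v back to v.
The shortest such closed walk is sign → merge → index → sign, length 3.

3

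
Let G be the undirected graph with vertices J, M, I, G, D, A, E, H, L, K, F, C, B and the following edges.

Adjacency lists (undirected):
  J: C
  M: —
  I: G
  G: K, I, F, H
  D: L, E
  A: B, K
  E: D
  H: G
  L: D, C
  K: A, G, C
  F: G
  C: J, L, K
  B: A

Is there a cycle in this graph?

DFS, tracking each vertex's parent; an edge to a visited non-parent vertex closes a cycle.
Start from F:
visit F (parent –)
  visit G (parent F)
    visit K (parent G)
      visit A (parent K)
        visit B (parent A)
          B–A: parent, skip
        A–K: parent, skip
      K–G: parent, skip
      visit C (parent K)
        visit J (parent C)
          J–C: parent, skip
        visit L (parent C)
          visit D (parent L)
            D–L: parent, skip
            visit E (parent D)
              E–D: parent, skip
          L–C: parent, skip
        C–K: parent, skip
    visit I (parent G)
      I–G: parent, skip
    G–F: parent, skip
    visit H (parent G)
      H–G: parent, skip
visit M (parent –)
No non-parent visited neighbor found — the graph is a forest.

No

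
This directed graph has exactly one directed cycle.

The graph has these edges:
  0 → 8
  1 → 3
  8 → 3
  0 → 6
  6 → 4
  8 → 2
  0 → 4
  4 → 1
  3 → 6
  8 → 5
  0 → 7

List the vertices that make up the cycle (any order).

DFS with gray/black marking from 6:
6 gray
  4 gray
    1 gray
      3 gray
        3→6: 6 is gray → back edge
Back edge closes the cycle 6 → 4 → 1 → 3 → 6; its vertices are {1, 3, 4, 6}.

1, 3, 4, 6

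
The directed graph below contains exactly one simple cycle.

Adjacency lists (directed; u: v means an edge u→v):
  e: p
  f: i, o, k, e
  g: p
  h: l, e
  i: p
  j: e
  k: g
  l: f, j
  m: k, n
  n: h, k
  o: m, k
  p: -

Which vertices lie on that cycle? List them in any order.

DFS with gray/black marking from h:
h gray
  l gray
    f gray
      i gray
        p gray
        p black
      i black
      o gray
        m gray
          k gray
            g gray
              g→p: p black — skip
            g black
          k black
          n gray
            n→h: h is gray → back edge
Back edge closes the cycle h → l → f → o → m → n → h; its vertices are {f, h, l, m, n, o}.

f, h, l, m, n, o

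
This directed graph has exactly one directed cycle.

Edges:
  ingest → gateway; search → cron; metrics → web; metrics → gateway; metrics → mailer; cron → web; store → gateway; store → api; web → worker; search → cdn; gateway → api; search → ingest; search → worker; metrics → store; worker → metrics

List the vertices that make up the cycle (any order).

web, worker, metrics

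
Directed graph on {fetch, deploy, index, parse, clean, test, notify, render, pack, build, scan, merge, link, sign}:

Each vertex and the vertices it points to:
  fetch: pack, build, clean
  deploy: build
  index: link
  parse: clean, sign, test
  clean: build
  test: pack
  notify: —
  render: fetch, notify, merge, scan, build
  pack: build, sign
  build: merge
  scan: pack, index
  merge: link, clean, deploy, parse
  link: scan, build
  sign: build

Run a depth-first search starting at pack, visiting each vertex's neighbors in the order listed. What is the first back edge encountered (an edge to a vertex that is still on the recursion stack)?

scan→pack

DFS from pack (visiting each vertex's neighbors in the order listed); mark gray on enter, black on exit:
pack gray
  build gray
    merge gray
      link gray
        scan gray
          scan→pack: pack is gray → back edge
First back edge: scan → pack.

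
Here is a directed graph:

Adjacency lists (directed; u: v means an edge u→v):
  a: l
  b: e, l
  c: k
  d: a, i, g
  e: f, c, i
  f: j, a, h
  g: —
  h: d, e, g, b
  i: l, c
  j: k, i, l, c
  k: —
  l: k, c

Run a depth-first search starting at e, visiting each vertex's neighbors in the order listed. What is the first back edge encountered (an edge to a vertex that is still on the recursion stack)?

DFS from e (visiting each vertex's neighbors in the order listed); mark gray on enter, black on exit:
e gray
  f gray
    j gray
      k gray
      k black
      i gray
        l gray
          l→k: k black — skip
          c gray
            c→k: k black — skip
          c black
        l black
        i→c: c black — skip
      i black
      j→l: l black — skip
      j→c: c black — skip
    j black
    a gray
      a→l: l black — skip
    a black
    h gray
      d gray
        d→a: a black — skip
        d→i: i black — skip
        g gray
        g black
      d black
      h→e: e is gray → back edge
First back edge: h → e.

h→e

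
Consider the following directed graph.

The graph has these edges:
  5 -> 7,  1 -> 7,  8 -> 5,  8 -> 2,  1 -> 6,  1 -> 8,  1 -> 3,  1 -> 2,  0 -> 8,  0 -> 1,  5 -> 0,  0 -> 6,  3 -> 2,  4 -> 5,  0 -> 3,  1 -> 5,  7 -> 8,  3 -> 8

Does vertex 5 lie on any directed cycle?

Yes

5 is on a cycle iff 5 can reach itself via ≥1 edge.
5 → 0 → 8 → 5 — yes.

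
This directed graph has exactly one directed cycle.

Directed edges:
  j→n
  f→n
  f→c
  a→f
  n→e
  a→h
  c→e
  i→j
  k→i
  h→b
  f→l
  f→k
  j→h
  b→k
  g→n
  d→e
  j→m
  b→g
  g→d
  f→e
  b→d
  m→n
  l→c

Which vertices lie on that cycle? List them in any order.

DFS with gray/black marking from h:
h gray
  b gray
    d gray
      e gray
      e black
    d black
    k gray
      i gray
        j gray
          m gray
            n gray
              n→e: e black — skip
            n black
          m black
          j→n: n black — skip
          j→h: h is gray → back edge
Back edge closes the cycle h → b → k → i → j → h; its vertices are {b, h, i, j, k}.

b, h, i, j, k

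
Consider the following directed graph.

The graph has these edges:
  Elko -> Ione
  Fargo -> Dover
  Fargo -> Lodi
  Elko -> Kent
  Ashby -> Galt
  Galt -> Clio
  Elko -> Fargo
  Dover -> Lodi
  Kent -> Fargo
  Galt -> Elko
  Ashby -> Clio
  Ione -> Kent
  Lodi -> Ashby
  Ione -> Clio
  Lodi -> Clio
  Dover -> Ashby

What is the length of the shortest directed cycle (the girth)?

5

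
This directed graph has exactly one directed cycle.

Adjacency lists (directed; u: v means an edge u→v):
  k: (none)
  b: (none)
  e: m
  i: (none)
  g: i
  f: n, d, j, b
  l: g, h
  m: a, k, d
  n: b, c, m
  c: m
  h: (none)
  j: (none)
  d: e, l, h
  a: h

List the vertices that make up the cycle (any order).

DFS with gray/black marking from d:
d gray
  e gray
    m gray
      a gray
        h gray
        h black
      a black
      k gray
      k black
      m→d: d is gray → back edge
Back edge closes the cycle d → e → m → d; its vertices are {d, e, m}.

d, e, m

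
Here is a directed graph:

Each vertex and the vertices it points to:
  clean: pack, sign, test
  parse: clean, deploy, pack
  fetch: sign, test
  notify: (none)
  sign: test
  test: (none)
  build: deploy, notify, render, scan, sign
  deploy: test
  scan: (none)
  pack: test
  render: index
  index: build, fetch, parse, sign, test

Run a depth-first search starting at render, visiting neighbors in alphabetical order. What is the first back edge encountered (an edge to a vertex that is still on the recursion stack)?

DFS from render (visiting neighbors in alphabetical order); mark gray on enter, black on exit:
render gray
  index gray
    build gray
      deploy gray
        test gray
        test black
      deploy black
      notify gray
      notify black
      build→render: render is gray → back edge
First back edge: build → render.

build→render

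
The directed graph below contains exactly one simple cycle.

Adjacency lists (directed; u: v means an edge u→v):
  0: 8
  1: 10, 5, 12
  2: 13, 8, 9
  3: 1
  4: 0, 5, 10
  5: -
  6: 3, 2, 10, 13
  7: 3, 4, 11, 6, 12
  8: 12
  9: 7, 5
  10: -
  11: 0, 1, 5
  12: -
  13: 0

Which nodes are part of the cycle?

DFS with gray/black marking from 7:
7 gray
  3 gray
    1 gray
      10 gray
      10 black
      5 gray
      5 black
      12 gray
      12 black
    1 black
  3 black
  4 gray
    0 gray
      8 gray
        8→12: 12 black — skip
      8 black
    0 black
    4→5: 5 black — skip
    4→10: 10 black — skip
  4 black
  11 gray
    11→0: 0 black — skip
    11→1: 1 black — skip
    11→5: 5 black — skip
  11 black
  6 gray
    6→3: 3 black — skip
    2 gray
      13 gray
        13→0: 0 black — skip
      13 black
      2→8: 8 black — skip
      9 gray
        9→7: 7 is gray → back edge
Back edge closes the cycle 7 → 6 → 2 → 9 → 7; its vertices are {2, 6, 7, 9}.

2, 6, 7, 9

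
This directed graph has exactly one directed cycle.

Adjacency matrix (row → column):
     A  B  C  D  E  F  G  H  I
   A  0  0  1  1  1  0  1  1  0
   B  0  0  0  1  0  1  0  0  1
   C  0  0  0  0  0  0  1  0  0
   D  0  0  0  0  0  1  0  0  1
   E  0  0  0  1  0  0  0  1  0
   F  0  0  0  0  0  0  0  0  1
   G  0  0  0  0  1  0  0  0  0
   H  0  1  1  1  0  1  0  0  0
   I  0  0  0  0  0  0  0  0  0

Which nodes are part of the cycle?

C, E, G, H

DFS with gray/black marking from E:
E gray
  D gray
    F gray
      I gray
      I black
    F black
    D→I: I black — skip
  D black
  H gray
    H→D: D black — skip
    B gray
      B→I: I black — skip
      B→D: D black — skip
      B→F: F black — skip
    B black
    C gray
      G gray
        G→E: E is gray → back edge
Back edge closes the cycle E → H → C → G → E; its vertices are {C, E, G, H}.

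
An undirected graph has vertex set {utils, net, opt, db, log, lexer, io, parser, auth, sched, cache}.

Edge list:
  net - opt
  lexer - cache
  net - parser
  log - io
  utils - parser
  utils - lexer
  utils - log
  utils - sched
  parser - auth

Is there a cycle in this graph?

No

DFS, tracking each vertex's parent; an edge to a visited non-parent vertex closes a cycle.
Start from parser:
visit parser (parent –)
  visit utils (parent parser)
    visit log (parent utils)
      log–utils: parent, skip
      visit io (parent log)
        io–log: parent, skip
    utils–parser: parent, skip
    visit lexer (parent utils)
      lexer–utils: parent, skip
      visit cache (parent lexer)
        cache–lexer: parent, skip
    visit sched (parent utils)
      sched–utils: parent, skip
  visit auth (parent parser)
    auth–parser: parent, skip
  visit net (parent parser)
    net–parser: parent, skip
    visit opt (parent net)
      opt–net: parent, skip
visit db (parent –)
No non-parent visited neighbor found — the graph is a forest.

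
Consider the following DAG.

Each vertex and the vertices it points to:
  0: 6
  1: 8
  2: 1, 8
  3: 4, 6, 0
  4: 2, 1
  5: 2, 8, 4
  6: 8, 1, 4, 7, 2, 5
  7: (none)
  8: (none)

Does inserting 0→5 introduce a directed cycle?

No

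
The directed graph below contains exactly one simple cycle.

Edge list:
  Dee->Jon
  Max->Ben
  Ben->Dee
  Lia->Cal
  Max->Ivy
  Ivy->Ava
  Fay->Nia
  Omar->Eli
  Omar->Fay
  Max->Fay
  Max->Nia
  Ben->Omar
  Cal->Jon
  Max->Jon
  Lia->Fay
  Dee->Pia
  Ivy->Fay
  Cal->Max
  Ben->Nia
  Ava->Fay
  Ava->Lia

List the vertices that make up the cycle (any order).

Ava, Cal, Ivy, Lia, Max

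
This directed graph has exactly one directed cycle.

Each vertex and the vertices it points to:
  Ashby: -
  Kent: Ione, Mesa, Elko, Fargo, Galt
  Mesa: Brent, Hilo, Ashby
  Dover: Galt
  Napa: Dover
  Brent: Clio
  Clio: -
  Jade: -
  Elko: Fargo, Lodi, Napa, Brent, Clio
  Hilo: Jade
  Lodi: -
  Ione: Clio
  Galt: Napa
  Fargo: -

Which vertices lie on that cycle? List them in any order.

DFS with gray/black marking from Galt:
Galt gray
  Napa gray
    Dover gray
      Dover→Galt: Galt is gray → back edge
Back edge closes the cycle Galt → Napa → Dover → Galt; its vertices are {Galt, Napa, Dover}.

Galt, Napa, Dover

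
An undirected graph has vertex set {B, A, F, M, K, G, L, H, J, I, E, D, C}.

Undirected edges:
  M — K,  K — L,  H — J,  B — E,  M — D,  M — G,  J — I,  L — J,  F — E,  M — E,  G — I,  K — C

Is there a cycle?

DFS, tracking each vertex's parent; an edge to a visited non-parent vertex closes a cycle.
Start from H:
visit H (parent –)
  visit J (parent H)
    visit L (parent J)
      L–J: parent, skip
      visit K (parent L)
        visit C (parent K)
          C–K: parent, skip
        visit M (parent K)
          visit E (parent M)
            visit B (parent E)
              B–E: parent, skip
            E–M: parent, skip
            visit F (parent E)
              F–E: parent, skip
          M–K: parent, skip
          visit D (parent M)
            D–M: parent, skip
          visit G (parent M)
            G–M: parent, skip
            visit I (parent G)
              I–G: parent, skip
              I–J: J visited and ≠ parent → cycle
Cycle: J – L – K – M – G – I – J.

Yes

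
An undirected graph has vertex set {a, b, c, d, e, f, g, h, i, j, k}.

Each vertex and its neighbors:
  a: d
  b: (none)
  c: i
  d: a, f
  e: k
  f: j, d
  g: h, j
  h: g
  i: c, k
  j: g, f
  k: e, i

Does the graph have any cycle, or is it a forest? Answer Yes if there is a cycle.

DFS, tracking each vertex's parent; an edge to a visited non-parent vertex closes a cycle.
Start from f:
visit f (parent –)
  visit j (parent f)
    visit g (parent j)
      visit h (parent g)
        h–g: parent, skip
      g–j: parent, skip
    j–f: parent, skip
  visit d (parent f)
    visit a (parent d)
      a–d: parent, skip
    d–f: parent, skip
visit b (parent –)
visit c (parent –)
  visit i (parent c)
    i–c: parent, skip
    visit k (parent i)
      visit e (parent k)
        e–k: parent, skip
      k–i: parent, skip
No non-parent visited neighbor found — the graph is a forest.

No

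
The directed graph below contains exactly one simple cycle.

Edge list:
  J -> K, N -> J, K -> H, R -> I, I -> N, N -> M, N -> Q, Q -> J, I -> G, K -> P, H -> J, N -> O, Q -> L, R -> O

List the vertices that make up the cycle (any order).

DFS with gray/black marking from J:
J gray
  K gray
    P gray
    P black
    H gray
      H→J: J is gray → back edge
Back edge closes the cycle J → K → H → J; its vertices are {H, J, K}.

H, J, K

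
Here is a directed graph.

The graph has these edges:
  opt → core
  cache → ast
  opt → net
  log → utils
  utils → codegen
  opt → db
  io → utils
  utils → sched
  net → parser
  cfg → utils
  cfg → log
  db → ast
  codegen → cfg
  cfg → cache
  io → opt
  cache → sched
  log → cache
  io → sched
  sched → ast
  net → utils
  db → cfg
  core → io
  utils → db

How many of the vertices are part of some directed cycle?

8

A vertex is on a directed cycle iff it belongs to a strongly connected component of size ≥ 2 (or has a self-loop).
The vertices on cycles are {db, io, cfg, log, opt, core, utils, codegen} — 8 in total.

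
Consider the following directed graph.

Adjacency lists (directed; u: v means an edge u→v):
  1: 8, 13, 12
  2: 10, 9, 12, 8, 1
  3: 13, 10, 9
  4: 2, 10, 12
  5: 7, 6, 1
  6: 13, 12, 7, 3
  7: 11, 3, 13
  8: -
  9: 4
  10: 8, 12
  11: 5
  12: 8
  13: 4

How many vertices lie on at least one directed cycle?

A vertex is on a directed cycle iff it belongs to a strongly connected component of size ≥ 2 (or has a self-loop).
The vertices on cycles are {1, 2, 4, 5, 6, 7, 9, 11, 13} — 9 in total.

9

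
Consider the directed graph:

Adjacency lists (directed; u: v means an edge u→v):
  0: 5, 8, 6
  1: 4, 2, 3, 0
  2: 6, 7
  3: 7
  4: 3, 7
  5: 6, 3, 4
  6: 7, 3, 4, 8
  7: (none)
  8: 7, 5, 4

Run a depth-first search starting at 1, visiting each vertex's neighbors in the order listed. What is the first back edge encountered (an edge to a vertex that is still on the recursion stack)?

5->6

DFS from 1 (visiting each vertex's neighbors in the order listed); mark gray on enter, black on exit:
1 gray
  4 gray
    3 gray
      7 gray
      7 black
    3 black
    4→7: 7 black — skip
  4 black
  2 gray
    6 gray
      6→7: 7 black — skip
      6→3: 3 black — skip
      6→4: 4 black — skip
      8 gray
        8→7: 7 black — skip
        5 gray
          5→6: 6 is gray → back edge
First back edge: 5 → 6.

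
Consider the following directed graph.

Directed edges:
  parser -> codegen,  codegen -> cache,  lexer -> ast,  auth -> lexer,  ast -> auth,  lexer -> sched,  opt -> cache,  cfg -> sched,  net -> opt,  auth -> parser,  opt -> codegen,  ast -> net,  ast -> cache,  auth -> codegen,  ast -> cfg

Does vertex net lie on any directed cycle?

net lies on a cycle iff there is a path from net back to itself.
Exploring from net, it never reaches itself; equivalently, its strongly connected component is a singleton.

No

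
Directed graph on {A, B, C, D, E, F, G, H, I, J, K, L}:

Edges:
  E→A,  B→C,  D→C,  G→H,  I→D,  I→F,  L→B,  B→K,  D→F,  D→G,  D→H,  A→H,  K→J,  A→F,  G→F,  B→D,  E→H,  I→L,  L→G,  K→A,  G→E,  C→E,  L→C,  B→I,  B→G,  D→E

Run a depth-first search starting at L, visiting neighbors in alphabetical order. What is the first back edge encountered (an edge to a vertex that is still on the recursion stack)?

DFS from L (visiting neighbors in alphabetical order); mark gray on enter, black on exit:
L gray
  B gray
    C gray
      E gray
        A gray
          F gray
          F black
          H gray
          H black
        A black
        E→H: H black — skip
      E black
    C black
    D gray
      D→C: C black — skip
      D→E: E black — skip
      D→F: F black — skip
      G gray
        G→E: E black — skip
        G→F: F black — skip
        G→H: H black — skip
      G black
      D→H: H black — skip
    D black
    B→G: G black — skip
    I gray
      I→D: D black — skip
      I→F: F black — skip
      I→L: L is gray → back edge
First back edge: I → L.

I->L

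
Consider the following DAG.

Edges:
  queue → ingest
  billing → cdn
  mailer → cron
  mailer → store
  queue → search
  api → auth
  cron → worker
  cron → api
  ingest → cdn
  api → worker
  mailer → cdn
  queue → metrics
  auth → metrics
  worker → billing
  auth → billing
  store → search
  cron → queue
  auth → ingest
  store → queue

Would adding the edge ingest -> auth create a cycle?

Yes

Adding ingest→auth creates a cycle iff auth can already reach ingest.
Path from auth: auth → ingest.
So auth → … → ingest → auth is a cycle.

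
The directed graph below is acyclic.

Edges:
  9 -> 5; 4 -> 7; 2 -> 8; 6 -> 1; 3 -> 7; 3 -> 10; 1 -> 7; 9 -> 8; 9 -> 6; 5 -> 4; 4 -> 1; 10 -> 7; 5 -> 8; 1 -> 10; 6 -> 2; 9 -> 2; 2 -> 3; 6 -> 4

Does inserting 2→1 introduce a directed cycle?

No

Adding 2→1 creates a cycle iff 1 can already reach 2.
Explore from 1: no path reaches 2. The graph stays acyclic.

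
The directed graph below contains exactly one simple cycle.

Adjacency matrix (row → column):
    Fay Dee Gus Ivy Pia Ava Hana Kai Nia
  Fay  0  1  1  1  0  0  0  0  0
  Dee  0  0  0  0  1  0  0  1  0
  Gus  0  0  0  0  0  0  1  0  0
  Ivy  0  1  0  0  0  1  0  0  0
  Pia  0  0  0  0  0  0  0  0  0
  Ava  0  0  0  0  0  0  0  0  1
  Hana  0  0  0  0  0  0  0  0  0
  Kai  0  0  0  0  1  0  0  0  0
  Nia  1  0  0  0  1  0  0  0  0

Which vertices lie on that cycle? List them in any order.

Ava, Fay, Ivy, Nia

DFS with gray/black marking from Nia:
Nia gray
  Pia gray
  Pia black
  Fay gray
    Ivy gray
      Ava gray
        Ava→Nia: Nia is gray → back edge
Back edge closes the cycle Nia → Fay → Ivy → Ava → Nia; its vertices are {Ava, Fay, Ivy, Nia}.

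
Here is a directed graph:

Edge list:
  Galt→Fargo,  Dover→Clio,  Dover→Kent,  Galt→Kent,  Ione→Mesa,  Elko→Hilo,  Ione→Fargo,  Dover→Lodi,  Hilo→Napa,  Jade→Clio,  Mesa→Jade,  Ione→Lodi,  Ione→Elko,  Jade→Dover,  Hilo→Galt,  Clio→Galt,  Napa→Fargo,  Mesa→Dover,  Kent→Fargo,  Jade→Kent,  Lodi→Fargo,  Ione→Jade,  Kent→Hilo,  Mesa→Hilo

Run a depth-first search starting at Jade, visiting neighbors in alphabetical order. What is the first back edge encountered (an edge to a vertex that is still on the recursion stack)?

Hilo->Galt

DFS from Jade (visiting neighbors in alphabetical order); mark gray on enter, black on exit:
Jade gray
  Clio gray
    Galt gray
      Fargo gray
      Fargo black
      Kent gray
        Kent→Fargo: Fargo black — skip
        Hilo gray
          Hilo→Galt: Galt is gray → back edge
First back edge: Hilo → Galt.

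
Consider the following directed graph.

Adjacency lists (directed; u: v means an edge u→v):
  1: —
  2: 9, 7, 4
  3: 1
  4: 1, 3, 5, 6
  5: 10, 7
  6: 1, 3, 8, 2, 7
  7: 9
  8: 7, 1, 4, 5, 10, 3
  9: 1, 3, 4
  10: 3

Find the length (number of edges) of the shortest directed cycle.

3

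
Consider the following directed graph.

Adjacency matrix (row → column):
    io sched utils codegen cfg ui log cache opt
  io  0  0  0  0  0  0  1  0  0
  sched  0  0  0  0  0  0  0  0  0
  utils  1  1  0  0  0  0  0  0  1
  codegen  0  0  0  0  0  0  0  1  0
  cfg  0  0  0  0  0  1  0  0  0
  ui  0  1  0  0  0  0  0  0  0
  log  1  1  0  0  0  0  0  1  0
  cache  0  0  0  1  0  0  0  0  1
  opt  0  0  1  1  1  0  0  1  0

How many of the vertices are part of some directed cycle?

6

A vertex is on a directed cycle iff it belongs to a strongly connected component of size ≥ 2 (or has a self-loop).
The vertices on cycles are {io, log, opt, cache, utils, codegen} — 6 in total.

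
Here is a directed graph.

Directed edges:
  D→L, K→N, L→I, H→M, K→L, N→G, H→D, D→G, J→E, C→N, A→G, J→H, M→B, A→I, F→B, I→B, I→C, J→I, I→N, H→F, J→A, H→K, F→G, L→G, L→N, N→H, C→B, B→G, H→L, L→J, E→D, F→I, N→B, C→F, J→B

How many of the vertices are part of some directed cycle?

A vertex is on a directed cycle iff it belongs to a strongly connected component of size ≥ 2 (or has a self-loop).
The vertices on cycles are {A, C, D, E, F, H, I, J, K, L, N} — 11 in total.

11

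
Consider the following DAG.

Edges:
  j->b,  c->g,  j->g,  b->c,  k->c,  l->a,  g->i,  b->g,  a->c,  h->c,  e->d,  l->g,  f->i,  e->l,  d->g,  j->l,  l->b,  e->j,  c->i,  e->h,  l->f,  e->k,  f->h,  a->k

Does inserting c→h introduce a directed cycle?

Yes

Adding c→h creates a cycle iff h can already reach c.
Path from h: h → c.
So h → … → c → h is a cycle.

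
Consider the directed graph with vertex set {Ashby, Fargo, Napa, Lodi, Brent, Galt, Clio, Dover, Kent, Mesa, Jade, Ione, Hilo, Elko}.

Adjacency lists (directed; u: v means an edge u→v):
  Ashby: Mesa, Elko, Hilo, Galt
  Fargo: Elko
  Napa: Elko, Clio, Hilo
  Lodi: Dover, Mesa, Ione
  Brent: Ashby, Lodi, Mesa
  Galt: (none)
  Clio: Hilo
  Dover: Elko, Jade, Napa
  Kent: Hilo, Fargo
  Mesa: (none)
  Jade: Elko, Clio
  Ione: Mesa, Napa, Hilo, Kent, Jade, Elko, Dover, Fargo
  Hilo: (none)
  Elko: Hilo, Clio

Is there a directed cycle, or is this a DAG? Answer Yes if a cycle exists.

DFS with white/gray/black marking, starting from Fargo:
Fargo gray
  Elko gray
    Hilo gray
    Hilo black
    Clio gray
      Clio→Hilo: Hilo black — skip
    Clio black
  Elko black
Fargo black
Ashby gray
  Mesa gray
  Mesa black
  Ashby→Elko: Elko black — skip
  Ashby→Hilo: Hilo black — skip
  Galt gray
  Galt black
Ashby black
Napa gray
  Napa→Elko: Elko black — skip
  Napa→Clio: Clio black — skip
  Napa→Hilo: Hilo black — skip
Napa black
Lodi gray
  Dover gray
    Dover→Elko: Elko black — skip
    Jade gray
      Jade→Elko: Elko black — skip
      Jade→Clio: Clio black — skip
    Jade black
    Dover→Napa: Napa black — skip
  Dover black
  Lodi→Mesa: Mesa black — skip
  Ione gray
    Ione→Mesa: Mesa black — skip
    Ione→Napa: Napa black — skip
    Ione→Hilo: Hilo black — skip
    Kent gray
      Kent→Hilo: Hilo black — skip
      Kent→Fargo: Fargo black — skip
    Kent black
    Ione→Jade: Jade black — skip
    Ione→Elko: Elko black — skip
    Ione→Dover: Dover black — skip
    Ione→Fargo: Fargo black — skip
  Ione black
Lodi black
Brent gray
  Brent→Ashby: Ashby black — skip
  Brent→Lodi: Lodi black — skip
  Brent→Mesa: Mesa black — skip
Brent black
Every edge goes to a white or black vertex — no back edge, so the graph is acyclic.

No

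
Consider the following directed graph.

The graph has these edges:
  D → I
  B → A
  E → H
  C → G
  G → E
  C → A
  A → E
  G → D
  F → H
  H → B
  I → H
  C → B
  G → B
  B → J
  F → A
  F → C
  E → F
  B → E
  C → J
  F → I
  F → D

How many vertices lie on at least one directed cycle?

9

A vertex is on a directed cycle iff it belongs to a strongly connected component of size ≥ 2 (or has a self-loop).
The vertices on cycles are {A, B, C, D, E, F, G, H, I} — 9 in total.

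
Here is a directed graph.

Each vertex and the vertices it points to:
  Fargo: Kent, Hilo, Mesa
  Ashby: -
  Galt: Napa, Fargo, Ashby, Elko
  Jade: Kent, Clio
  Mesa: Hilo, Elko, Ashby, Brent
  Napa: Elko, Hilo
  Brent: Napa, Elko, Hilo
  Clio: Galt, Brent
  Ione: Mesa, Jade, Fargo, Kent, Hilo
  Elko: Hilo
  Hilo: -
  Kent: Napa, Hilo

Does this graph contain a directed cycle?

DFS with white/gray/black marking, starting from Ashby:
Ashby gray
Ashby black
Fargo gray
  Kent gray
    Napa gray
      Elko gray
        Hilo gray
        Hilo black
      Elko black
      Napa→Hilo: Hilo black — skip
    Napa black
    Kent→Hilo: Hilo black — skip
  Kent black
  Fargo→Hilo: Hilo black — skip
  Mesa gray
    Mesa→Hilo: Hilo black — skip
    Mesa→Elko: Elko black — skip
    Mesa→Ashby: Ashby black — skip
    Brent gray
      Brent→Napa: Napa black — skip
      Brent→Elko: Elko black — skip
      Brent→Hilo: Hilo black — skip
    Brent black
  Mesa black
Fargo black
Galt gray
  Galt→Napa: Napa black — skip
  Galt→Fargo: Fargo black — skip
  Galt→Ashby: Ashby black — skip
  Galt→Elko: Elko black — skip
Galt black
Jade gray
  Jade→Kent: Kent black — skip
  Clio gray
    Clio→Galt: Galt black — skip
    Clio→Brent: Brent black — skip
  Clio black
Jade black
Ione gray
  Ione→Mesa: Mesa black — skip
  Ione→Jade: Jade black — skip
  Ione→Fargo: Fargo black — skip
  Ione→Kent: Kent black — skip
  Ione→Hilo: Hilo black — skip
Ione black
Every edge goes to a white or black vertex — no back edge, so the graph is acyclic.

No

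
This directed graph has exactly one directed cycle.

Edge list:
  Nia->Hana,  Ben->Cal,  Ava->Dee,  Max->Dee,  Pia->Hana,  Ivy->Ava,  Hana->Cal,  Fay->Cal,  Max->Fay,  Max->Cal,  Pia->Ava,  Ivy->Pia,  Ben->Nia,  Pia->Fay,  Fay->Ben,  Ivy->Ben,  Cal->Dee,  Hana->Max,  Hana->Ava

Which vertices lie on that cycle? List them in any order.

Ben, Fay, Max, Nia, Hana

DFS with gray/black marking from Ben:
Ben gray
  Nia gray
    Hana gray
      Ava gray
        Dee gray
        Dee black
      Ava black
      Cal gray
        Cal→Dee: Dee black — skip
      Cal black
      Max gray
        Max→Dee: Dee black — skip
        Max→Cal: Cal black — skip
        Fay gray
          Fay→Cal: Cal black — skip
          Fay→Ben: Ben is gray → back edge
Back edge closes the cycle Ben → Nia → Hana → Max → Fay → Ben; its vertices are {Ben, Fay, Max, Nia, Hana}.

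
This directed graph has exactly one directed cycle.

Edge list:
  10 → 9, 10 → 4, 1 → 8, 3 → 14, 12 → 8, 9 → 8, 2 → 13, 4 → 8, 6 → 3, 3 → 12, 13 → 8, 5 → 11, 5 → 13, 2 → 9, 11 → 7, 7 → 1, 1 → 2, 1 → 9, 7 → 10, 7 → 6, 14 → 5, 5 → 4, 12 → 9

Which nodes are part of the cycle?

DFS with gray/black marking from 11:
11 gray
  7 gray
    1 gray
      8 gray
      8 black
      9 gray
        9→8: 8 black — skip
      9 black
      2 gray
        13 gray
          13→8: 8 black — skip
        13 black
        2→9: 9 black — skip
      2 black
    1 black
    10 gray
      4 gray
        4→8: 8 black — skip
      4 black
      10→9: 9 black — skip
    10 black
    6 gray
      3 gray
        12 gray
          12→8: 8 black — skip
          12→9: 9 black — skip
        12 black
        14 gray
          5 gray
            5→4: 4 black — skip
            5→13: 13 black — skip
            5→11: 11 is gray → back edge
Back edge closes the cycle 11 → 7 → 6 → 3 → 14 → 5 → 11; its vertices are {3, 5, 6, 7, 11, 14}.

3, 5, 6, 7, 11, 14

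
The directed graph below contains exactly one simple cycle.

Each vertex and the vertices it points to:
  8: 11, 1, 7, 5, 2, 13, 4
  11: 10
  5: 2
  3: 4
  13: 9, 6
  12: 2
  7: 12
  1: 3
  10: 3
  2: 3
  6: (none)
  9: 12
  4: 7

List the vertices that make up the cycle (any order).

2, 3, 4, 7, 12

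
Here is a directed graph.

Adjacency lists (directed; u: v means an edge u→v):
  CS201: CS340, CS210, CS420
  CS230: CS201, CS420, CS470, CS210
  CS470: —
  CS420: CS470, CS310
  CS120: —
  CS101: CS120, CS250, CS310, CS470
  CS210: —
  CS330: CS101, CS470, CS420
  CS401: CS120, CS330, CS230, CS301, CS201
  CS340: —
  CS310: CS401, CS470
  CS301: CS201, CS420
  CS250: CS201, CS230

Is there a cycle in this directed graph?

Yes

DFS with white/gray/black marking, starting from CS330:
CS330 gray
  CS101 gray
    CS120 gray
    CS120 black
    CS250 gray
      CS201 gray
        CS340 gray
        CS340 black
        CS210 gray
        CS210 black
        CS420 gray
          CS470 gray
          CS470 black
          CS310 gray
            CS401 gray
              CS401→CS120: CS120 black — skip
              CS401→CS330: CS330 is gray → back edge
Back edge found, so a cycle exists: CS330 → CS101 → CS250 → CS201 → CS420 → CS310 → CS401 → CS330.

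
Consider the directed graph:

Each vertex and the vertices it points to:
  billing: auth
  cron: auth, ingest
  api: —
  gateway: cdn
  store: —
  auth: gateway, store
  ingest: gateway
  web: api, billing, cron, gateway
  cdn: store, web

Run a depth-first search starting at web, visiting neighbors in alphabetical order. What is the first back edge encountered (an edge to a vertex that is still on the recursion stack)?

DFS from web (visiting neighbors in alphabetical order); mark gray on enter, black on exit:
web gray
  api gray
  api black
  billing gray
    auth gray
      gateway gray
        cdn gray
          store gray
          store black
          cdn→web: web is gray → back edge
First back edge: cdn → web.

cdn->web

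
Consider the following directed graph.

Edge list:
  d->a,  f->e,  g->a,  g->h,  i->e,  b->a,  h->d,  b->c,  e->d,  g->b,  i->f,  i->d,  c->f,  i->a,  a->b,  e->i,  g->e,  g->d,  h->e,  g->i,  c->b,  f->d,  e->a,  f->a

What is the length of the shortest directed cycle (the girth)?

For each vertex v, BFS finds the shortest path from v back to v.
The shortest such closed walk is b → c → b, length 2.

2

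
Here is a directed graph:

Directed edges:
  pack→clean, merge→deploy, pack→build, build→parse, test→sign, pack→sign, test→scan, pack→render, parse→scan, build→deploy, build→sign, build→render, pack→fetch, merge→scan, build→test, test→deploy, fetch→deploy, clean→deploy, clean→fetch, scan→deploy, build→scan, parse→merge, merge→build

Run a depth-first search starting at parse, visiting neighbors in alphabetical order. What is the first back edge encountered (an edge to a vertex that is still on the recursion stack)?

DFS from parse (visiting neighbors in alphabetical order); mark gray on enter, black on exit:
parse gray
  merge gray
    build gray
      deploy gray
      deploy black
      build→parse: parse is gray → back edge
First back edge: build → parse.

build→parse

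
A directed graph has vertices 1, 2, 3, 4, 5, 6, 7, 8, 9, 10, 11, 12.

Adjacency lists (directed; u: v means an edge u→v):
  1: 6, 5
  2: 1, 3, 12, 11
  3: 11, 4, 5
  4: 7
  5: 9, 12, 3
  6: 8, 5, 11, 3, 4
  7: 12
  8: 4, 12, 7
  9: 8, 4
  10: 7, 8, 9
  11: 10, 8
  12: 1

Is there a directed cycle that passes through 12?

Yes

12 is on a cycle iff 12 can reach itself via ≥1 edge.
12 → 1 → 5 → 12 — yes.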